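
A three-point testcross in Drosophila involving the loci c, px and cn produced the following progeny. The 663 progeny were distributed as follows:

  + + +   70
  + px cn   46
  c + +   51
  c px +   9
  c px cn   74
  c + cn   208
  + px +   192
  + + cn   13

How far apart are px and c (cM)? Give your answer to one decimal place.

The two most frequent reciprocal classes, + px + and c + cn, are the parental types, so the F1 was + px + / c + cn.
The two rarest classes, c px + and + + cn, are the double crossovers. Comparing them with the parentals, only the c allele has switched, so c is the middle locus and the order is px – c – cn.
Crossovers in the px–c interval produce the single-crossover classes + + + and c px cn (70 + 74 = 144) plus the double crossovers (22).
RF(px–c) = (144 + 22) / 663 = 166/663 = 0.2504 → 25.0 cM.

25.0 cM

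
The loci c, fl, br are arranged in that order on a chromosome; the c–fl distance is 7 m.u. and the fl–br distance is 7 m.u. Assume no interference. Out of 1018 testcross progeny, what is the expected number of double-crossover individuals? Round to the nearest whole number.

Map distances give recombination frequencies of 0.070 and 0.070 for the two intervals.
With no interference, expected double-crossover frequency = 0.070 × 0.070 = 0.00490.
Expected number = 0.00490 × 1018 = 4.99 ≈ 5.

5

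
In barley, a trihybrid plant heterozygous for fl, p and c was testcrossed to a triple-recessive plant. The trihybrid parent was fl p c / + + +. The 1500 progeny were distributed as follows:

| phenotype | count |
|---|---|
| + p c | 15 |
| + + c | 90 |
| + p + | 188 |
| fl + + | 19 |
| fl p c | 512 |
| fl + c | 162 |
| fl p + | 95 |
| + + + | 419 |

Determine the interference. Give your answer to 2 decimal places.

The two rarest classes, + p c and fl + +, are the double crossovers. Comparing them with the parentals, only the fl allele has switched, so fl is the middle locus and the order is c – fl – p.
c–fl: (185 + 34)/1500 = 0.1460; fl–p: (350 + 34)/1500 = 0.2560.
Expected DCO frequency = 0.1460 × 0.2560 ≈ 0.03738; observed = 34/1500 ≈ 0.02267.
Coefficient of coincidence = 0.02267/0.03738 ≈ 0.61; interference = 1 − 0.61 = 0.39.

0.39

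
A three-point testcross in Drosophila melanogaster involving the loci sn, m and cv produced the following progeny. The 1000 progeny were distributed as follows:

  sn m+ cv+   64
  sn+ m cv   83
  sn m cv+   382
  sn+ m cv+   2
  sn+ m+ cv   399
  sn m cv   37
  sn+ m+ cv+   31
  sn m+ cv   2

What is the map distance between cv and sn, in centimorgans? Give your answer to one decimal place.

7.2 centimorgans

The two most frequent reciprocal classes, sn+ m+ cv and sn m cv+, are the parental types, so the F1 was sn+ m+ cv / sn m cv+.
The two rarest classes, sn m+ cv and sn+ m cv+, are the double crossovers. Comparing them with the parentals, only the sn allele has switched, so sn is the middle locus and the order is cv – sn – m.
Crossovers in the cv–sn interval produce the single-crossover classes sn+ m+ cv+ and sn m cv (31 + 37 = 68) plus the double crossovers (4).
RF(cv–sn) = (68 + 4) / 1000 = 72/1000 = 0.0720 → 7.2 centimorgans.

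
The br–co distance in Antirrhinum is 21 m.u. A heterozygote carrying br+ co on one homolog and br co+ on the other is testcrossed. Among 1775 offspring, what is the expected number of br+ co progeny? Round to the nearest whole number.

701

A map distance of 21 m.u. corresponds to a recombination frequency of 0.210.
The F1 is br+ co / br co+, so br+ co is a parental gamete class with expected frequency (1 − r)/2 = 0.790/2 = 0.3950.
Expected number = 0.3950 × 1775 = 701.12 ≈ 701.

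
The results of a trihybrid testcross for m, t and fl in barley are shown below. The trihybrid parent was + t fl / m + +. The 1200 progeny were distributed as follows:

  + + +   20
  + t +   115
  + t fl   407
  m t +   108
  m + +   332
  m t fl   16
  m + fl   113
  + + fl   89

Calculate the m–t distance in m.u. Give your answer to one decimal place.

19.4 m.u.

The two rarest classes, m t fl and + + +, are the double crossovers. Comparing them with the parentals, only the m allele has switched, so m is the middle locus and the order is t – m – fl.
Crossovers in the t–m interval produce the single-crossover classes + + fl and m t + (89 + 108 = 197) plus the double crossovers (36).
RF(t–m) = (197 + 36) / 1200 = 233/1200 = 0.1942 → 19.4 m.u.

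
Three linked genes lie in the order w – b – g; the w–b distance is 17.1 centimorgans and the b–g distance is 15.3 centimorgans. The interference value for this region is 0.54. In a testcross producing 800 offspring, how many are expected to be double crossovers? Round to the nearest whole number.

10

Map distances give recombination frequencies of 0.171 and 0.153 for the two intervals.
With interference 0.54 (so coincidence = 0.46), expected double-crossover frequency = 0.171 × 0.153 × 0.46 = 0.01203.
Expected number = 0.01203 × 800 = 9.63 ≈ 10.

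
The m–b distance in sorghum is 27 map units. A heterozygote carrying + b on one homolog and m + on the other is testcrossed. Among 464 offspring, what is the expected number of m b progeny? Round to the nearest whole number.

A map distance of 27 map units corresponds to a recombination frequency of 0.270.
The F1 is + b / m +, so m b is a recombinant gamete class with expected frequency r/2 = 0.270/2 = 0.1350.
Expected number = 0.1350 × 464 = 62.64 ≈ 63.

63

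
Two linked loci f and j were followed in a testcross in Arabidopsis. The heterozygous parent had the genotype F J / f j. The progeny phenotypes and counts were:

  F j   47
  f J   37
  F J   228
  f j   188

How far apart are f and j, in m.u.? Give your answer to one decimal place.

16.8 m.u.

The recombinant classes are F j and f J: 47 + 37 = 84.
Recombination frequency = 84/500 = 0.1680 ≈ 16.8%, i.e. 16.8 m.u.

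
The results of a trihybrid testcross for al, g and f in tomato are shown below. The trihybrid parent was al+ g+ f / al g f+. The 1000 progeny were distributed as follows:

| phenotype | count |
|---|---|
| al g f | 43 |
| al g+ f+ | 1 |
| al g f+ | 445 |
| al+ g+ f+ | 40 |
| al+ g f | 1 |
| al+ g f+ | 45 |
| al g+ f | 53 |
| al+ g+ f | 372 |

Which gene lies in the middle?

g

The two rarest classes, al+ g f and al g+ f+, are the double crossovers. Comparing them with the parentals, only the g allele has switched, so g is the middle locus and the order is f – g – al.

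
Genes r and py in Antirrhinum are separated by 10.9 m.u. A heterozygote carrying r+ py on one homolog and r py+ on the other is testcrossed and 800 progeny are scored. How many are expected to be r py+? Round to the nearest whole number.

A map distance of 10.9 m.u. corresponds to a recombination frequency of 0.109.
The F1 is r+ py / r py+, so r py+ is a parental gamete class with expected frequency (1 − r)/2 = 0.891/2 = 0.4455.
Expected number = 0.4455 × 800 = 356.40 ≈ 356.

356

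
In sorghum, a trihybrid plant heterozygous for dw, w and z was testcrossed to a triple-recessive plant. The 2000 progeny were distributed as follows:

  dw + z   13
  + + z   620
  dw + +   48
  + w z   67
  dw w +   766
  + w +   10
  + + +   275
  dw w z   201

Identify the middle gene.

The two most frequent reciprocal classes, dw w + and + + z, are the parental types, so the F1 was dw w + / + + z.
The two rarest classes, + w + and dw + z, are the double crossovers. Comparing them with the parentals, only the dw allele has switched, so dw is the middle locus and the order is z – dw – w.

dw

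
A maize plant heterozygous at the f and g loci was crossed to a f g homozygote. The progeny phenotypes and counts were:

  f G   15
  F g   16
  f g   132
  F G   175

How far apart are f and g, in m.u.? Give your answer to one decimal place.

The two most frequent classes, F G (175) and f g (132), are the parental types, so the F1 was F G / f g.
The recombinant classes are F g and f G: 16 + 15 = 31.
Recombination frequency = 31/338 = 0.0917 ≈ 9.2%, i.e. 9.2 m.u.

9.2 m.u.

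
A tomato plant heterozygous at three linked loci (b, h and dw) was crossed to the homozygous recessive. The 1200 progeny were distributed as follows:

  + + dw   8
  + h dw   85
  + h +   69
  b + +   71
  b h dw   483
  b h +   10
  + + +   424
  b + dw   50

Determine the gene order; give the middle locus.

The two most frequent reciprocal classes, b h dw and + + +, are the parental types, so the F1 was b h dw / + + +.
The two rarest classes, b h + and + + dw, are the double crossovers. Comparing them with the parentals, only the dw allele has switched, so dw is the middle locus and the order is b – dw – h.

dw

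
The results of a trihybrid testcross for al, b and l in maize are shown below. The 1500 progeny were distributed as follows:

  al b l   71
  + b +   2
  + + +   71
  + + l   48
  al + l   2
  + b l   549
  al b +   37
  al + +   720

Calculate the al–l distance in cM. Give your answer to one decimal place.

The two most frequent reciprocal classes, + b l and al + +, are the parental types, so the F1 was + b l / al + +.
The two rarest classes, + b + and al + l, are the double crossovers. Comparing them with the parentals, only the l allele has switched, so l is the middle locus and the order is b – l – al.
Crossovers in the l–al interval produce the single-crossover classes al b l and + + + (71 + 71 = 142) plus the double crossovers (4).
RF(l–al) = (142 + 4) / 1500 = 146/1500 = 0.0973 → 9.7 cM.

9.7 cM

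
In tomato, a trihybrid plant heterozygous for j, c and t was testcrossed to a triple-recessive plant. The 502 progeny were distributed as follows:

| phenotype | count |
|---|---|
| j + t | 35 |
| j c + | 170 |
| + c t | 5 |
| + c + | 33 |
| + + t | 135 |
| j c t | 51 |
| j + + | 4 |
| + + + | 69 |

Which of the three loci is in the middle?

c

The two most frequent reciprocal classes, j c + and + + t, are the parental types, so the F1 was j c + / + + t.
The two rarest classes, j + + and + c t, are the double crossovers. Comparing them with the parentals, only the c allele has switched, so c is the middle locus and the order is j – c – t.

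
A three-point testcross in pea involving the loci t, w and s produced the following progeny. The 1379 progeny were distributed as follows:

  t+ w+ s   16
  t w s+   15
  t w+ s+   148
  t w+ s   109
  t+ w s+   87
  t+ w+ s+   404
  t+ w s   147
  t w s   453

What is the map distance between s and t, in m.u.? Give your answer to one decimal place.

23.6 m.u.

The two most frequent reciprocal classes, t w s and t+ w+ s+, are the parental types, so the F1 was t w s / t+ w+ s+.
The two rarest classes, t w s+ and t+ w+ s, are the double crossovers. Comparing them with the parentals, only the s allele has switched, so s is the middle locus and the order is w – s – t.
Crossovers in the s–t interval produce the single-crossover classes t+ w s and t w+ s+ (147 + 148 = 295) plus the double crossovers (31).
RF(s–t) = (295 + 31) / 1379 = 326/1379 = 0.2364 → 23.6 m.u.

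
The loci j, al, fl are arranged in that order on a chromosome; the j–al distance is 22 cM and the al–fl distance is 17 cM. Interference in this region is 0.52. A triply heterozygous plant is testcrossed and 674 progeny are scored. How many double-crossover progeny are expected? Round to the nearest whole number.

12

Map distances give recombination frequencies of 0.220 and 0.170 for the two intervals.
With interference 0.52 (so coincidence = 0.48), expected double-crossover frequency = 0.220 × 0.170 × 0.48 = 0.01795.
Expected number = 0.01795 × 674 = 12.10 ≈ 12.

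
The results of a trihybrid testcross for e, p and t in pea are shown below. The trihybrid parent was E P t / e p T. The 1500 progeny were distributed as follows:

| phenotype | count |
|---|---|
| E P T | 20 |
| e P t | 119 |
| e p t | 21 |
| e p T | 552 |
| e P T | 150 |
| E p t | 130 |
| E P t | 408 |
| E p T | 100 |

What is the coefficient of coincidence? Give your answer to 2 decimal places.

0.74

The two rarest classes, E P T and e p t, are the double crossovers. Comparing them with the parentals, only the t allele has switched, so t is the middle locus and the order is e – t – p.
e–t: (219 + 41)/1500 = 0.1733; t–p: (280 + 41)/1500 = 0.2140.
Expected DCO frequency = 0.1733 × 0.2140 ≈ 0.03709; observed = 41/1500 ≈ 0.02733.
Coefficient of coincidence = 0.02733/0.03709 ≈ 0.74.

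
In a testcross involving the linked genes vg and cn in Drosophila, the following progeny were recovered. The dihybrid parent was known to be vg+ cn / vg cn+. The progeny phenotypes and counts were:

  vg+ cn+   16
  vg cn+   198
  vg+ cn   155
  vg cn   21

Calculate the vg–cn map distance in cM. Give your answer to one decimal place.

The recombinant classes are vg+ cn+ and vg cn: 16 + 21 = 37.
Recombination frequency = 37/390 = 0.0949 ≈ 9.5%, i.e. 9.5 cM.

9.5 cM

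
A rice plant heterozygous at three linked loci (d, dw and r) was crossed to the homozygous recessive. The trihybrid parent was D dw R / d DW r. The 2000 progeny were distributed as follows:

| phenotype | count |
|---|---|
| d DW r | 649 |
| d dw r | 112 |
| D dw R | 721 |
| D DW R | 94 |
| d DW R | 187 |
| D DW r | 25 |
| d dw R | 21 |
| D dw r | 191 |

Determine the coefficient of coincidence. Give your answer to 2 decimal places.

The two rarest classes, d dw R and D DW r, are the double crossovers. Comparing them with the parentals, only the d allele has switched, so d is the middle locus and the order is dw – d – r.
dw–d: (206 + 46)/2000 = 0.1260; d–r: (378 + 46)/2000 = 0.2120.
Expected DCO frequency = 0.1260 × 0.2120 ≈ 0.02671; observed = 46/2000 ≈ 0.02300.
Coefficient of coincidence = 0.02300/0.02671 ≈ 0.86.

0.86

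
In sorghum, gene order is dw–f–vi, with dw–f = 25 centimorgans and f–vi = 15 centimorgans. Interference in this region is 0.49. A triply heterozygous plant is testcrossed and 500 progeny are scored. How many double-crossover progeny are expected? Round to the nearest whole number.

10

Map distances give recombination frequencies of 0.250 and 0.150 for the two intervals.
With interference 0.49 (so coincidence = 0.51), expected double-crossover frequency = 0.250 × 0.150 × 0.51 = 0.01912.
Expected number = 0.01912 × 500 = 9.56 ≈ 10.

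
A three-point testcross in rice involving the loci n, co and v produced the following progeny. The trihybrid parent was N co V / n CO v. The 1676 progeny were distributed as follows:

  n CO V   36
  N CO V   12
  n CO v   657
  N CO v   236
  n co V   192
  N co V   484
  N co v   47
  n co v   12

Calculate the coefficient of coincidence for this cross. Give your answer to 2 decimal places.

0.83

The two rarest classes, N CO V and n co v, are the double crossovers. Comparing them with the parentals, only the co allele has switched, so co is the middle locus and the order is n – co – v.
n–co: (428 + 24)/1676 = 0.2697; co–v: (83 + 24)/1676 = 0.0638.
Expected DCO frequency = 0.2697 × 0.0638 ≈ 0.01721; observed = 24/1676 ≈ 0.01432.
Coefficient of coincidence = 0.01432/0.01721 ≈ 0.83.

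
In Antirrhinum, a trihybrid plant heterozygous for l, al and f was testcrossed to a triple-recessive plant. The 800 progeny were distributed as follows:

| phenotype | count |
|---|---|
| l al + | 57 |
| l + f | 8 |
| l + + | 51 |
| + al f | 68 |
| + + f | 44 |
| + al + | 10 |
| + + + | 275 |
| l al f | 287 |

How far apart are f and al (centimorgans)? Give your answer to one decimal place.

14.9 centimorgans

The two most frequent reciprocal classes, l al f and + + +, are the parental types, so the F1 was l al f / + + +.
The two rarest classes, l + f and + al +, are the double crossovers. Comparing them with the parentals, only the al allele has switched, so al is the middle locus and the order is l – al – f.
Crossovers in the al–f interval produce the single-crossover classes l al + and + + f (57 + 44 = 101) plus the double crossovers (18).
RF(al–f) = (101 + 18) / 800 = 119/800 = 0.1487 → 14.9 centimorgans.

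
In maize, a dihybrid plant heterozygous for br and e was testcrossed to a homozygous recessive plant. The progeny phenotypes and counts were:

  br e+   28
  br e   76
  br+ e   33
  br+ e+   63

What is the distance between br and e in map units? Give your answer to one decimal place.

The two most frequent classes, br+ e+ (63) and br e (76), are the parental types, so the F1 was br+ e+ / br e.
The recombinant classes are br+ e and br e+: 33 + 28 = 61.
Recombination frequency = 61/200 = 0.3050 ≈ 30.5%, i.e. 30.5 map units.

30.5 map units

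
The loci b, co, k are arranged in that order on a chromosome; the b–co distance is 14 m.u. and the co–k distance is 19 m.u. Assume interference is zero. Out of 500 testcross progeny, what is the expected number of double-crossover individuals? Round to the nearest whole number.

Map distances give recombination frequencies of 0.140 and 0.190 for the two intervals.
With no interference, expected double-crossover frequency = 0.140 × 0.190 = 0.02660.
Expected number = 0.02660 × 500 = 13.30 ≈ 13.

13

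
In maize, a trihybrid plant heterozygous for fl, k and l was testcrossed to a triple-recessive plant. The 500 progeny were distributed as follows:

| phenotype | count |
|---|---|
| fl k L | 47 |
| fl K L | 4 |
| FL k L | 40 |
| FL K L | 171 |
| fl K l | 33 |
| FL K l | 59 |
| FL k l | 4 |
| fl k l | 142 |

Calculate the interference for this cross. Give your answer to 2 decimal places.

0.57

The two most frequent reciprocal classes, fl k l and FL K L, are the parental types, so the F1 was fl k l / FL K L.
The two rarest classes, FL k l and fl K L, are the double crossovers. Comparing them with the parentals, only the fl allele has switched, so fl is the middle locus and the order is l – fl – k.
l–fl: (106 + 8)/500 = 0.2280; fl–k: (73 + 8)/500 = 0.1620.
Expected DCO frequency = 0.2280 × 0.1620 ≈ 0.03694; observed = 8/500 ≈ 0.01600.
Coefficient of coincidence = 0.01600/0.03694 ≈ 0.43; interference = 1 − 0.43 = 0.57.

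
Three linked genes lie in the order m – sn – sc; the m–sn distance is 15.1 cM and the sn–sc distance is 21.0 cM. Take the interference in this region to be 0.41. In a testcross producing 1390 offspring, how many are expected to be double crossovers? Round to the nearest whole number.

26

Map distances give recombination frequencies of 0.151 and 0.210 for the two intervals.
With interference 0.41 (so coincidence = 0.59), expected double-crossover frequency = 0.151 × 0.210 × 0.59 = 0.01871.
Expected number = 0.01871 × 1390 = 26.01 ≈ 26.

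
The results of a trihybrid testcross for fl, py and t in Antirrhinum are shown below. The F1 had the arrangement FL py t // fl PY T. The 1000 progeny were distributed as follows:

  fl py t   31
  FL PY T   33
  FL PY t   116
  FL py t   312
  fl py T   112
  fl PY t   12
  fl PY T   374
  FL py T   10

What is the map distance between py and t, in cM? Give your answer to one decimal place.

The two rarest classes, FL py T and fl PY t, are the double crossovers. Comparing them with the parentals, only the t allele has switched, so t is the middle locus and the order is py – t – fl.
Crossovers in the py–t interval produce the single-crossover classes FL PY t and fl py T (116 + 112 = 228) plus the double crossovers (22).
RF(py–t) = (228 + 22) / 1000 = 250/1000 = 0.2500 → 25.0 cM.

25.0 cM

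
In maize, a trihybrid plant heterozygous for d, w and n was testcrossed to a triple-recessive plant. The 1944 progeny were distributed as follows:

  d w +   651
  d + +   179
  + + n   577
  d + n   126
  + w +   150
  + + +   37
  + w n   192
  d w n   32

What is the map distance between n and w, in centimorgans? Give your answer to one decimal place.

The two most frequent reciprocal classes, + + n and d w +, are the parental types, so the F1 was + + n / d w +.
The two rarest classes, + + + and d w n, are the double crossovers. Comparing them with the parentals, only the n allele has switched, so n is the middle locus and the order is d – n – w.
Crossovers in the n–w interval produce the single-crossover classes + w n and d + + (192 + 179 = 371) plus the double crossovers (69).
RF(n–w) = (371 + 69) / 1944 = 440/1944 = 0.2263 → 22.6 centimorgans.

22.6 centimorgans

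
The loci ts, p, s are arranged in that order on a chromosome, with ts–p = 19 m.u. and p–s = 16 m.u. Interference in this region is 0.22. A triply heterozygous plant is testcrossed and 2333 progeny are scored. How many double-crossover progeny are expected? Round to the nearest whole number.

55

Map distances give recombination frequencies of 0.190 and 0.160 for the two intervals.
With interference 0.22 (so coincidence = 0.78), expected double-crossover frequency = 0.190 × 0.160 × 0.78 = 0.02371.
Expected number = 0.02371 × 2333 = 55.32 ≈ 55.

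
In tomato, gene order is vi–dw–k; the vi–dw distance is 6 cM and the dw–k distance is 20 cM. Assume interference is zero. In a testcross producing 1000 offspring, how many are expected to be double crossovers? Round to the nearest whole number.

12

Map distances give recombination frequencies of 0.060 and 0.200 for the two intervals.
With no interference, expected double-crossover frequency = 0.060 × 0.200 = 0.01200.
Expected number = 0.01200 × 1000 = 12.00 ≈ 12.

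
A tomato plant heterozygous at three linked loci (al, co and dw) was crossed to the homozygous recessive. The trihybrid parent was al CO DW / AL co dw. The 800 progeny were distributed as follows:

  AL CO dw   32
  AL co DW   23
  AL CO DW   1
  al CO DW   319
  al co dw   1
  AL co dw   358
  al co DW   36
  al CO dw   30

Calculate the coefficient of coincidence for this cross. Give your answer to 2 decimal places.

0.42

The two rarest classes, AL CO DW and al co dw, are the double crossovers. Comparing them with the parentals, only the al allele has switched, so al is the middle locus and the order is co – al – dw.
co–al: (68 + 2)/800 = 0.0875; al–dw: (53 + 2)/800 = 0.0688.
Expected DCO frequency = 0.0875 × 0.0688 ≈ 0.00602; observed = 2/800 ≈ 0.00250.
Coefficient of coincidence = 0.00250/0.00602 ≈ 0.42.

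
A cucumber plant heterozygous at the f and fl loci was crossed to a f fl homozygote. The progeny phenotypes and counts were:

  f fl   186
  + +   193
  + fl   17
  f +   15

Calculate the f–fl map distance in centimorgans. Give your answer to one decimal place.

7.8 centimorgans

The two most frequent classes, + + (193) and f fl (186), are the parental types, so the F1 was + + / f fl.
The recombinant classes are + fl and f +: 17 + 15 = 32.
Recombination frequency = 32/411 = 0.0779 ≈ 7.8%, i.e. 7.8 centimorgans.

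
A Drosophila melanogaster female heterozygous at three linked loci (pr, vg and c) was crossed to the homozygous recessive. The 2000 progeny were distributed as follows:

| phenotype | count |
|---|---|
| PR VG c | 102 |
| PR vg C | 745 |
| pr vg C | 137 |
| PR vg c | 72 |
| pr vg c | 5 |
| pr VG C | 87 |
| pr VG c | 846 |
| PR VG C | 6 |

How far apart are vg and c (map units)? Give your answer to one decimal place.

The two most frequent reciprocal classes, pr VG c and PR vg C, are the parental types, so the F1 was pr VG c / PR vg C.
The two rarest classes, pr vg c and PR VG C, are the double crossovers. Comparing them with the parentals, only the vg allele has switched, so vg is the middle locus and the order is c – vg – pr.
Crossovers in the c–vg interval produce the single-crossover classes pr VG C and PR vg c (87 + 72 = 159) plus the double crossovers (11).
RF(c–vg) = (159 + 11) / 2000 = 170/2000 = 0.0850 → 8.5 map units.

8.5 map units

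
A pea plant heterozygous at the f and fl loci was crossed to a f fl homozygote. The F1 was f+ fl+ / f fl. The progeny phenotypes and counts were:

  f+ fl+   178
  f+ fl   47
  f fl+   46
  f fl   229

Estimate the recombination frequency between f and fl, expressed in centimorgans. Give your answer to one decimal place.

The recombinant classes are f+ fl and f fl+: 47 + 46 = 93.
Recombination frequency = 93/500 = 0.1860 ≈ 18.6%, i.e. 18.6 centimorgans.

18.6 centimorgans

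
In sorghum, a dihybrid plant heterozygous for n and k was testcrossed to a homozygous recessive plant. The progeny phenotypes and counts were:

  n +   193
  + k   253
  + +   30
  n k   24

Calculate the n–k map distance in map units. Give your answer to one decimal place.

The two most frequent classes, + k (253) and n + (193), are the parental types, so the F1 was + k / n +.
The recombinant classes are + + and n k: 30 + 24 = 54.
Recombination frequency = 54/500 = 0.1080 ≈ 10.8%, i.e. 10.8 map units.

10.8 map units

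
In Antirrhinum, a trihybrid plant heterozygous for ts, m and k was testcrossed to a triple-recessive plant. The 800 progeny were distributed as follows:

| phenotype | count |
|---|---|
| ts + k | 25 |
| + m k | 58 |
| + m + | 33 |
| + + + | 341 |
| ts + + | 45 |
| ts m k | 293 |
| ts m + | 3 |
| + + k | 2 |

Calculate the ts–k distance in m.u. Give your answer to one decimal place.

13.5 m.u.

The two most frequent reciprocal classes, + + + and ts m k, are the parental types, so the F1 was + + + / ts m k.
The two rarest classes, + + k and ts m +, are the double crossovers. Comparing them with the parentals, only the k allele has switched, so k is the middle locus and the order is ts – k – m.
Crossovers in the ts–k interval produce the single-crossover classes ts + + and + m k (45 + 58 = 103) plus the double crossovers (5).
RF(ts–k) = (103 + 5) / 800 = 108/800 = 0.1350 → 13.5 m.u.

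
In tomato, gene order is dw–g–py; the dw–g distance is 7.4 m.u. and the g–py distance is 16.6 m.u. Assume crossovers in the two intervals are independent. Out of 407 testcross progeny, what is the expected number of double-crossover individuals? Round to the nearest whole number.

Map distances give recombination frequencies of 0.074 and 0.166 for the two intervals.
With no interference, expected double-crossover frequency = 0.074 × 0.166 = 0.01228.
Expected number = 0.01228 × 407 = 5.00 ≈ 5.

5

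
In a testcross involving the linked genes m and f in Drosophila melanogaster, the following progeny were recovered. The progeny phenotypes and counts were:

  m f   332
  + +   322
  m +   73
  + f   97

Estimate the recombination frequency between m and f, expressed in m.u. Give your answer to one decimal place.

20.6 m.u.

The two most frequent classes, + + (322) and m f (332), are the parental types, so the F1 was + + / m f.
The recombinant classes are + f and m +: 97 + 73 = 170.
Recombination frequency = 170/824 = 0.2063 ≈ 20.6%, i.e. 20.6 m.u.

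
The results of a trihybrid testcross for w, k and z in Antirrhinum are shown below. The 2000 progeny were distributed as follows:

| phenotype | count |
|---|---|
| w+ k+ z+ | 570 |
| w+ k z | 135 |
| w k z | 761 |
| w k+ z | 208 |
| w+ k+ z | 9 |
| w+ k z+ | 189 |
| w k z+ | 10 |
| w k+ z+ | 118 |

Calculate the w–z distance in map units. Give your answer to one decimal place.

13.6 map units

The two most frequent reciprocal classes, w k z and w+ k+ z+, are the parental types, so the F1 was w k z / w+ k+ z+.
The two rarest classes, w k z+ and w+ k+ z, are the double crossovers. Comparing them with the parentals, only the z allele has switched, so z is the middle locus and the order is w – z – k.
Crossovers in the w–z interval produce the single-crossover classes w+ k z and w k+ z+ (135 + 118 = 253) plus the double crossovers (19).
RF(w–z) = (253 + 19) / 2000 = 272/2000 = 0.1360 → 13.6 map units.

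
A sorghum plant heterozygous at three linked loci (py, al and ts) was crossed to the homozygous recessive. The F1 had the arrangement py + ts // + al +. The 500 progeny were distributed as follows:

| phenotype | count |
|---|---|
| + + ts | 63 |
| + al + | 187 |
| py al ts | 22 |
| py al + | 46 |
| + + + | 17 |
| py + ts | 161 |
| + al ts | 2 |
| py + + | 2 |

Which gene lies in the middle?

The two rarest classes, py + + and + al ts, are the double crossovers. Comparing them with the parentals, only the ts allele has switched, so ts is the middle locus and the order is al – ts – py.

ts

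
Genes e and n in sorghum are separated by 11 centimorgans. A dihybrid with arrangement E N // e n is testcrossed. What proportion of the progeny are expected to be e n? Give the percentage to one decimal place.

A map distance of 11 centimorgans corresponds to a recombination frequency of 0.110.
The F1 is E N / e n, so e n is a parental gamete class with expected frequency (1 − r)/2 = 0.890/2 = 0.4450.
That is 0.4450 = 44.5% of the progeny.

44.5%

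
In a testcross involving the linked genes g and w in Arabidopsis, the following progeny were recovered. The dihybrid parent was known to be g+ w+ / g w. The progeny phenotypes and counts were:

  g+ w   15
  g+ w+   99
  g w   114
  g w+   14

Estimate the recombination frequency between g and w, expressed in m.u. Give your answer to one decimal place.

12.0 m.u.

The recombinant classes are g+ w and g w+: 15 + 14 = 29.
Recombination frequency = 29/242 = 0.1198 ≈ 12.0%, i.e. 12.0 m.u.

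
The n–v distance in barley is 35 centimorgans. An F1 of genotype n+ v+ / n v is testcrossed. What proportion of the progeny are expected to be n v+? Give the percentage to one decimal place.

17.5%

A map distance of 35 centimorgans corresponds to a recombination frequency of 0.350.
The F1 is n+ v+ / n v, so n v+ is a recombinant gamete class with expected frequency r/2 = 0.350/2 = 0.1750.
That is 0.1750 = 17.5% of the progeny.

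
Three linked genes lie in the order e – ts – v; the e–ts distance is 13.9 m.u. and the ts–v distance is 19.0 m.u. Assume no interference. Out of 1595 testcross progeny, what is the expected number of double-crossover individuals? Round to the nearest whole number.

Map distances give recombination frequencies of 0.139 and 0.190 for the two intervals.
With no interference, expected double-crossover frequency = 0.139 × 0.190 = 0.02641.
Expected number = 0.02641 × 1595 = 42.12 ≈ 42.

42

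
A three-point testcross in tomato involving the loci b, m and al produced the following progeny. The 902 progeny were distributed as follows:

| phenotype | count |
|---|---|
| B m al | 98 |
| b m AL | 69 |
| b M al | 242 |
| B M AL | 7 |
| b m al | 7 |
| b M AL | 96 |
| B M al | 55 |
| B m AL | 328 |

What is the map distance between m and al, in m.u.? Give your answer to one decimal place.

23.1 m.u.

The two most frequent reciprocal classes, B m AL and b M al, are the parental types, so the F1 was B m AL / b M al.
The two rarest classes, B M AL and b m al, are the double crossovers. Comparing them with the parentals, only the m allele has switched, so m is the middle locus and the order is al – m – b.
Crossovers in the al–m interval produce the single-crossover classes B m al and b M AL (98 + 96 = 194) plus the double crossovers (14).
RF(al–m) = (194 + 14) / 902 = 208/902 = 0.2306 → 23.1 m.u.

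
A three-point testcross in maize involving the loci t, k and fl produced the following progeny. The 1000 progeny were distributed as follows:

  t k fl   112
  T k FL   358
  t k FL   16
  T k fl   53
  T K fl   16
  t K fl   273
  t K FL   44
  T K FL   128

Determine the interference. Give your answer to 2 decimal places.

0.09

The two most frequent reciprocal classes, t K fl and T k FL, are the parental types, so the F1 was t K fl / T k FL.
The two rarest classes, T K fl and t k FL, are the double crossovers. Comparing them with the parentals, only the t allele has switched, so t is the middle locus and the order is k – t – fl.
k–t: (240 + 32)/1000 = 0.2720; t–fl: (97 + 32)/1000 = 0.1290.
Expected DCO frequency = 0.2720 × 0.1290 ≈ 0.03509; observed = 32/1000 ≈ 0.03200.
Coefficient of coincidence = 0.03200/0.03509 ≈ 0.91; interference = 1 − 0.91 = 0.09.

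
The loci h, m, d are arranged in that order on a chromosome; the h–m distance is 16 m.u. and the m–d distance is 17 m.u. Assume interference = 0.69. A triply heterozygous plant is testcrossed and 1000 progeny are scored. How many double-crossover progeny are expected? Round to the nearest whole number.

8

Map distances give recombination frequencies of 0.160 and 0.170 for the two intervals.
With interference 0.69 (so coincidence = 0.31), expected double-crossover frequency = 0.160 × 0.170 × 0.31 = 0.00843.
Expected number = 0.00843 × 1000 = 8.43 ≈ 8.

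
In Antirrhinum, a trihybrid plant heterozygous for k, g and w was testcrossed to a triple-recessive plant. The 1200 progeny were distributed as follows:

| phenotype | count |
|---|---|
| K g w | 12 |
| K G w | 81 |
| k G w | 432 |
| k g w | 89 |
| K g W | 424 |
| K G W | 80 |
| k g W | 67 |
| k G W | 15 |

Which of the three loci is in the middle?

The two most frequent reciprocal classes, k G w and K g W, are the parental types, so the F1 was k G w / K g W.
The two rarest classes, k G W and K g w, are the double crossovers. Comparing them with the parentals, only the w allele has switched, so w is the middle locus and the order is k – w – g.

w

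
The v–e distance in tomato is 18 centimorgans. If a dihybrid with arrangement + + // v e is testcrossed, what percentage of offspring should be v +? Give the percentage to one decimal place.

A map distance of 18 centimorgans corresponds to a recombination frequency of 0.180.
The F1 is + + / v e, so v + is a recombinant gamete class with expected frequency r/2 = 0.180/2 = 0.0900.
That is 0.0900 = 9.0% of the progeny.

9.0%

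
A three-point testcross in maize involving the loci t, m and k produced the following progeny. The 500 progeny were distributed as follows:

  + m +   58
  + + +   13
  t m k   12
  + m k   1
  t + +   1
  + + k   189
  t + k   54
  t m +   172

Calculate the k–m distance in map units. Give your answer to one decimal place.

5.4 map units

The two most frequent reciprocal classes, + + k and t m +, are the parental types, so the F1 was + + k / t m +.
The two rarest classes, + m k and t + +, are the double crossovers. Comparing them with the parentals, only the m allele has switched, so m is the middle locus and the order is t – m – k.
Crossovers in the m–k interval produce the single-crossover classes + + + and t m k (13 + 12 = 25) plus the double crossovers (2).
RF(m–k) = (25 + 2) / 500 = 27/500 = 0.0540 → 5.4 map units.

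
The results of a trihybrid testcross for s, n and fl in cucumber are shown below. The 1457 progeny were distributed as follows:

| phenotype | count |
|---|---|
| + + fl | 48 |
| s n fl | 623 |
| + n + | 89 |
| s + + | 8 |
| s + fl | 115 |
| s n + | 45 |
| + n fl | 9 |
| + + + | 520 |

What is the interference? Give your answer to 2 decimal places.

-0.02

The two most frequent reciprocal classes, + + + and s n fl, are the parental types, so the F1 was + + + / s n fl.
The two rarest classes, s + + and + n fl, are the double crossovers. Comparing them with the parentals, only the s allele has switched, so s is the middle locus and the order is fl – s – n.
fl–s: (93 + 17)/1457 = 0.0755; s–n: (204 + 17)/1457 = 0.1517.
Expected DCO frequency = 0.0755 × 0.1517 ≈ 0.01145; observed = 17/1457 ≈ 0.01167.
Coefficient of coincidence = 0.01167/0.01145 ≈ 1.02; interference = 1 − 1.02 = -0.02.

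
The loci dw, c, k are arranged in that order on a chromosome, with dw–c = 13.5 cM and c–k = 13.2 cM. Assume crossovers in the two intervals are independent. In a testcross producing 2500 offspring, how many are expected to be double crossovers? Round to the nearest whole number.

Map distances give recombination frequencies of 0.135 and 0.132 for the two intervals.
With no interference, expected double-crossover frequency = 0.135 × 0.132 = 0.01782.
Expected number = 0.01782 × 2500 = 44.55 ≈ 45.

45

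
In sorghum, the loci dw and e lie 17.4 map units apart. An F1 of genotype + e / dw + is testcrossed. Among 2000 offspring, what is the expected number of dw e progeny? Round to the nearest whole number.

A map distance of 17.4 map units corresponds to a recombination frequency of 0.174.
The F1 is + e / dw +, so dw e is a recombinant gamete class with expected frequency r/2 = 0.174/2 = 0.0870.
Expected number = 0.0870 × 2000 = 174.00 ≈ 174.

174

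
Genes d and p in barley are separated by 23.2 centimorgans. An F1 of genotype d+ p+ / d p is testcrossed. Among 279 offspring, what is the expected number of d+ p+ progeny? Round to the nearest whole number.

107

A map distance of 23.2 centimorgans corresponds to a recombination frequency of 0.232.
The F1 is d+ p+ / d p, so d+ p+ is a parental gamete class with expected frequency (1 − r)/2 = 0.768/2 = 0.3840.
Expected number = 0.3840 × 279 = 107.14 ≈ 107.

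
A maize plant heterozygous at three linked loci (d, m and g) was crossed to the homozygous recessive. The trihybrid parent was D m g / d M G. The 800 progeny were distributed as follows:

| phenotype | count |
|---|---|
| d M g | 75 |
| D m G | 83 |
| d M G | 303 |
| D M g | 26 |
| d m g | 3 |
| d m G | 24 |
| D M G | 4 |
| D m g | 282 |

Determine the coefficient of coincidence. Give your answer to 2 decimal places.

The two rarest classes, d m g and D M G, are the double crossovers. Comparing them with the parentals, only the d allele has switched, so d is the middle locus and the order is m – d – g.
m–d: (50 + 7)/800 = 0.0712; d–g: (158 + 7)/800 = 0.2062.
Expected DCO frequency = 0.0712 × 0.2062 ≈ 0.01468; observed = 7/800 ≈ 0.00875.
Coefficient of coincidence = 0.00875/0.01468 ≈ 0.60.

0.60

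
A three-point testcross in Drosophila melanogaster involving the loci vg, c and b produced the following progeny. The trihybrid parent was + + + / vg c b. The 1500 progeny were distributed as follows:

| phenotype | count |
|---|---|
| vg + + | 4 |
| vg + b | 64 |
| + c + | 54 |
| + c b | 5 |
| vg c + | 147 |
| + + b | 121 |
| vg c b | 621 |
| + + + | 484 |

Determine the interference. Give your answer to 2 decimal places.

0.62

The two rarest classes, vg + + and + c b, are the double crossovers. Comparing them with the parentals, only the vg allele has switched, so vg is the middle locus and the order is b – vg – c.
b–vg: (268 + 9)/1500 = 0.1847; vg–c: (118 + 9)/1500 = 0.0847.
Expected DCO frequency = 0.1847 × 0.0847 ≈ 0.01564; observed = 9/1500 ≈ 0.00600.
Coefficient of coincidence = 0.00600/0.01564 ≈ 0.38; interference = 1 − 0.38 = 0.62.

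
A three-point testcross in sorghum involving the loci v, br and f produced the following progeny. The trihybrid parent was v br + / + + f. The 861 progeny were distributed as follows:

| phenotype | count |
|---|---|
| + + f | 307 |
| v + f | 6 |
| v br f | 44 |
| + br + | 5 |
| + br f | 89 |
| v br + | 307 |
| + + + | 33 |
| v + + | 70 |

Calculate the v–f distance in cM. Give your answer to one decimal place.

10.2 cM

The two rarest classes, + br + and v + f, are the double crossovers. Comparing them with the parentals, only the v allele has switched, so v is the middle locus and the order is br – v – f.
Crossovers in the v–f interval produce the single-crossover classes v br f and + + + (44 + 33 = 77) plus the double crossovers (11).
RF(v–f) = (77 + 11) / 861 = 88/861 = 0.1022 → 10.2 cM.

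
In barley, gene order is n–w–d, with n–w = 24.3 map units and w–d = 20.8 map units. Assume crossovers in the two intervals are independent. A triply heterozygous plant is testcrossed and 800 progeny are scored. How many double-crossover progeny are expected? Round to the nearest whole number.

40

Map distances give recombination frequencies of 0.243 and 0.208 for the two intervals.
With no interference, expected double-crossover frequency = 0.243 × 0.208 = 0.05054.
Expected number = 0.05054 × 800 = 40.44 ≈ 40.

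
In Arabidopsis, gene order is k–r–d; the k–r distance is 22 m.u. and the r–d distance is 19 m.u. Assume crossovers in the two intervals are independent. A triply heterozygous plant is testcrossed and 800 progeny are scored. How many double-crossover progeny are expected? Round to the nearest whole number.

Map distances give recombination frequencies of 0.220 and 0.190 for the two intervals.
With no interference, expected double-crossover frequency = 0.220 × 0.190 = 0.04180.
Expected number = 0.04180 × 800 = 33.44 ≈ 33.

33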